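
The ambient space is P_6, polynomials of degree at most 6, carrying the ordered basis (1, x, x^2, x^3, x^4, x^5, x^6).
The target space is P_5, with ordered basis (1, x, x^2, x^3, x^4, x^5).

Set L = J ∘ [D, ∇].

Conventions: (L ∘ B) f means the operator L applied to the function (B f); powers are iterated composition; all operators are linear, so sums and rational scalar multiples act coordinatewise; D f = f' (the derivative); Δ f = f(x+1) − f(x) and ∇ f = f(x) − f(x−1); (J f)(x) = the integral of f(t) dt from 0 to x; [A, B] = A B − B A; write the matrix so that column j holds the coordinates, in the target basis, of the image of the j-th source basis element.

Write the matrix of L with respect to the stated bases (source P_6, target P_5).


image of 1: 0
image of x: 0
image of x^2: 0
image of x^3: 0
image of x^4: 0
image of x^5: 0
image of x^6: 0
each image's coordinates form column j of the matrix

the matrix is [[0, 0, 0, 0, 0, 0, 0]; [0, 0, 0, 0, 0, 0, 0]; [0, 0, 0, 0, 0, 0, 0]; [0, 0, 0, 0, 0, 0, 0]; [0, 0, 0, 0, 0, 0, 0]; [0, 0, 0, 0, 0, 0, 0]] (rows listed top to bottom)


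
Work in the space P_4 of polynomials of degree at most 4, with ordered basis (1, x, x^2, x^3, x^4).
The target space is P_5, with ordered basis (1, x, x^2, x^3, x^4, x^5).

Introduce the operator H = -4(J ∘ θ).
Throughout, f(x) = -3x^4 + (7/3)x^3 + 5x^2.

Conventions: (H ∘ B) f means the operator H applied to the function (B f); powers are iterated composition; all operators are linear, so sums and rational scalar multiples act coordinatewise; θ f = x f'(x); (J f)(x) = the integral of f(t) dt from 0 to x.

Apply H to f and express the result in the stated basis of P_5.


θ f = -12x^4 + 7x^3 + 10x^2
J θ f = -(12/5)x^5 + (7/4)x^4 + (10/3)x^3
(-4(J ∘ θ)) f = (48/5)x^5 - 7x^4 - (40/3)x^3

the result is g(x) = (48/5)x^5 - 7x^4 - (40/3)x^3


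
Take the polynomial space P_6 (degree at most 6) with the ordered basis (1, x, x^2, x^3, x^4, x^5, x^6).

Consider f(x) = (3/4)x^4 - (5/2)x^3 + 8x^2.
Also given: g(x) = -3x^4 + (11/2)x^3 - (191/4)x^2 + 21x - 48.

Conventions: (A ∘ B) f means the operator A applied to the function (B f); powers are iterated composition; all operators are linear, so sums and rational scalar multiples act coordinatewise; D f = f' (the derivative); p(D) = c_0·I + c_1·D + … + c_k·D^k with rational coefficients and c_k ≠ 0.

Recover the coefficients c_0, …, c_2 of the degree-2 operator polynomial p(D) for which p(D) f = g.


p(D) = -4·I − (3/2)·D − 3·D^2, i.e. c_0 = -4, c_1 = -3/2, c_2 = -3

D^0 f = (3/4)x^4 - (5/2)x^3 + 8x^2
D^1 f = 3x^3 - (15/2)x^2 + 16x
D^2 f = 9x^2 - 15x + 16
matching coefficients of g against c_0 f + c_1 Df + … from the top degree down determines the c_i
solution: c_0 = -4, c_1 = -3/2, c_2 = -3


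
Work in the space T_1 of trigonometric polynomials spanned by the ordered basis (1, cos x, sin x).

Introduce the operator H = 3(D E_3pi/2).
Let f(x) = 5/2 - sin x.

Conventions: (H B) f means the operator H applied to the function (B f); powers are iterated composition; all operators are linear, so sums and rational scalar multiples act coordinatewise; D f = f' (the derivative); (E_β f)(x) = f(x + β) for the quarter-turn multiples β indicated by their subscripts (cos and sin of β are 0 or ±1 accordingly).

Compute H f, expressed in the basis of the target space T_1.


E_3pi/2 f = 5/2 + cos x
D E_3pi/2 f = -sin x
(3(D E_3pi/2)) f = -3sin x

the result is g(x) = -3sin x


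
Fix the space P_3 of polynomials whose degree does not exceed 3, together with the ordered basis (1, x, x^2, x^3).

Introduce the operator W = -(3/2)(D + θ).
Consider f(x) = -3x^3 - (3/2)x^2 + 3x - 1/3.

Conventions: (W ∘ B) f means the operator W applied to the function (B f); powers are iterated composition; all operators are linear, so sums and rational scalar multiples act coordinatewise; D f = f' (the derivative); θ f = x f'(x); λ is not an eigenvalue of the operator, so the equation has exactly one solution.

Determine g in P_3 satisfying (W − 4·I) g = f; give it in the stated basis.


g(x) = (6/17)x^3 - (3/238)x^2 - (705/1309)x + 8963/31416

write g with unknown coordinates in the stated basis and equate coefficients in (W − 4·I) g = f
solving from the highest basis element down gives g = (6/17)x^3 - (3/238)x^2 - (705/1309)x + 8963/31416
check: W g = -(27/17)x^3 - (369/238)x^2 + (1107/1309)x + 2115/2618
so W g − 4·g = -3x^3 - (3/2)x^2 + 3x - 1/3 = f ✓


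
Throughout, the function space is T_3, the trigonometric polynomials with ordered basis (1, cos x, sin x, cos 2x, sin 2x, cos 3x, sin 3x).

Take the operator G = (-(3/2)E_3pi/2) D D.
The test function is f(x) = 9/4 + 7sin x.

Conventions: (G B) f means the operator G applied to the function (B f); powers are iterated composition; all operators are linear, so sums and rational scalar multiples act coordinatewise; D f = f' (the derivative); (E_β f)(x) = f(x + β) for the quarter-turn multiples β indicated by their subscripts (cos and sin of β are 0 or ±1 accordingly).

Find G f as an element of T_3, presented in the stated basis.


the result is g(x) = -(21/2)cos x

D f = 7cos x
D D f = -7sin x
E_3pi/2 (D D) f = 7cos x
(-(3/2)E_3pi/2) (D D) f = -(21/2)cos x


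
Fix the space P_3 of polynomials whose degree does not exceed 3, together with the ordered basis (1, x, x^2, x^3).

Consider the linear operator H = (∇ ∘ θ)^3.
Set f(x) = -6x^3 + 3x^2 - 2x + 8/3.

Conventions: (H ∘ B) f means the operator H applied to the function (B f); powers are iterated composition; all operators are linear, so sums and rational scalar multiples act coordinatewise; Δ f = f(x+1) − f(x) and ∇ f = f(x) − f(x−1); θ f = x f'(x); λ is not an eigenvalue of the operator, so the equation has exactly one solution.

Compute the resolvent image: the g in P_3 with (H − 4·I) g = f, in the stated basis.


the result is g(x) = (3/2)x^3 - (3/4)x^2 + (1/2)x + 77/6

write g with unknown coordinates in the stated basis and equate coefficients in (H − 4·I) g = f
solving from the highest basis element down gives g = (3/2)x^3 - (3/4)x^2 + (1/2)x + 77/6
check: H g = 54
so H g − 4·g = -6x^3 + 3x^2 - 2x + 8/3 = f ✓


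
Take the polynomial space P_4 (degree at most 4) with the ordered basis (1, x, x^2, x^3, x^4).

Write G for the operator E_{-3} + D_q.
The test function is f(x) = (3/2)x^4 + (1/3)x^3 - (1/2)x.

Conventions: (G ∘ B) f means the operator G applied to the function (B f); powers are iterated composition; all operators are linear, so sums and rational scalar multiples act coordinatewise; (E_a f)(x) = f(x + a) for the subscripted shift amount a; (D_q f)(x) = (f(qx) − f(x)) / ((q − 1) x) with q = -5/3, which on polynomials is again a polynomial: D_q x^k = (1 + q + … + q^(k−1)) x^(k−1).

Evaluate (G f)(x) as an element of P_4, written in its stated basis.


E_{-3} f = (3/2)x^4 - (53/3)x^3 + 78x^2 - (307/2)x + 114
D_q f = -(34/9)x^3 + (19/27)x^2 - 1/2
(E_{-3} + D_q) f = (3/2)x^4 - (193/9)x^3 + (2125/27)x^2 - (307/2)x + 227/2

the image equals g(x) = (3/2)x^4 - (193/9)x^3 + (2125/27)x^2 - (307/2)x + 227/2


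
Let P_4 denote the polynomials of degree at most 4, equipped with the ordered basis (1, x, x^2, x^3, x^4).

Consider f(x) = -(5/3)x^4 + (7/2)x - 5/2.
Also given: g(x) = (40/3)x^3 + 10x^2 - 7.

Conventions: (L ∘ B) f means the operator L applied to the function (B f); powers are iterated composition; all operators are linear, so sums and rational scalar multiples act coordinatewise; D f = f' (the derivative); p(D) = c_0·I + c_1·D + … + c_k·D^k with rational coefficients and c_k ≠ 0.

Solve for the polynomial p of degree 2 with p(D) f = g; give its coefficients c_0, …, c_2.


p(D) = -2·D − (1/2)·D^2, i.e. c_0 = 0, c_1 = -2, c_2 = -1/2

D^0 f = -(5/3)x^4 + (7/2)x - 5/2
D^1 f = -(20/3)x^3 + 7/2
D^2 f = -20x^2
matching coefficients of g against c_0 f + c_1 Df + … from the top degree down determines the c_i
solution: c_0 = 0, c_1 = -2, c_2 = -1/2


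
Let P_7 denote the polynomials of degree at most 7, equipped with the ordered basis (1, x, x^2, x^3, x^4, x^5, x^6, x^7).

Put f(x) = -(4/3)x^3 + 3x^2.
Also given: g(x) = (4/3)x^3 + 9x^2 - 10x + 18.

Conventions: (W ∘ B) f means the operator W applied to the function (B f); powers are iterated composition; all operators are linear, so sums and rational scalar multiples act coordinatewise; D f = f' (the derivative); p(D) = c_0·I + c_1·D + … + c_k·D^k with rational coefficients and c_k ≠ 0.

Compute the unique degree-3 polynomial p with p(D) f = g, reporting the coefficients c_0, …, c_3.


D^0 f = -(4/3)x^3 + 3x^2
D^1 f = -4x^2 + 6x
D^2 f = -8x + 6
D^3 f = -8
matching coefficients of g against c_0 f + c_1 Df + … from the top degree down determines the c_i
solution: c_0 = -1, c_1 = -3, c_2 = -1, c_3 = -3

c_0 = -1, c_1 = -3, c_2 = -1, c_3 = -3


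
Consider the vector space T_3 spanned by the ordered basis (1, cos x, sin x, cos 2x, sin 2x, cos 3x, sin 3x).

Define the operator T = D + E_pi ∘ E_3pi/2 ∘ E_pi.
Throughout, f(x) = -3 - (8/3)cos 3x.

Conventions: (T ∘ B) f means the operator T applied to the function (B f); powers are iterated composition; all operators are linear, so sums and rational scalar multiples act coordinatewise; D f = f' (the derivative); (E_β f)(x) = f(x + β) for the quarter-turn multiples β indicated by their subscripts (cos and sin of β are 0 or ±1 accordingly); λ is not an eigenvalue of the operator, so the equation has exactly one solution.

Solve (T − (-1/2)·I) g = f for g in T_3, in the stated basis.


write g with unknown coordinates in the stated basis and equate coefficients in (T − (-1/2)·I) g = f
solving from the highest basis element down gives g = -2 - (16/195)cos 3x - (128/195)sin 3x
check: T g = -2 - (512/195)cos 3x + (64/195)sin 3x
so T g − (-1/2)·g = -3 - (8/3)cos 3x = f ✓

the result is g(x) = -2 - (16/195)cos 3x - (128/195)sin 3x


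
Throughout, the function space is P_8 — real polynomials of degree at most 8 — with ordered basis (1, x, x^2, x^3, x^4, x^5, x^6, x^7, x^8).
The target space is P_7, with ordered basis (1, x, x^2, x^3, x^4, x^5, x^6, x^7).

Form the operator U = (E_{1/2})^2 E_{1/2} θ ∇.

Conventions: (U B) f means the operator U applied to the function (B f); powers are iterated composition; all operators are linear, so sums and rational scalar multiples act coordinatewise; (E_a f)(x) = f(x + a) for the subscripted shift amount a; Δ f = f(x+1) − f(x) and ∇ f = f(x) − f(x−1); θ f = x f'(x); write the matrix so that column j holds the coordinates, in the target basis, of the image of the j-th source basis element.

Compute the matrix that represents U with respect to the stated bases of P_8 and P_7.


the matrix is [[0, 0, 3, 9, 39/2, 75/2, 1089/16, 1911/16, 3279/16]; [0, 0, 2, 15, 49, 245/2, 2163/8, 8897/16, 8737/8]; [0, 0, 0, 6, 42, 155, 885/2, 8841/8, 10171/4]; [0, 0, 0, 0, 12, 90, 375, 2415/2, 6741/2]; [0, 0, 0, 0, 0, 20, 165, 770, 2765]; [0, 0, 0, 0, 0, 0, 30, 273, 1414]; [0, 0, 0, 0, 0, 0, 0, 42, 420]; [0, 0, 0, 0, 0, 0, 0, 0, 56]] (rows listed top to bottom)

image of 1: 0
image of x: 0
image of x^2: 2x + 3
image of x^3: 6x^2 + 15x + 9
image of x^4: 12x^3 + 42x^2 + 49x + 39/2
image of x^5: 20x^4 + 90x^3 + 155x^2 + (245/2)x + 75/2
image of x^6: 30x^5 + 165x^4 + 375x^3 + (885/2)x^2 + (2163/8)x + 1089/16
image of x^7: 42x^6 + 273x^5 + 770x^4 + (2415/2)x^3 + (8841/8)x^2 + (8897/16)x + 1911/16
image of x^8: 56x^7 + 420x^6 + 1414x^5 + 2765x^4 + (6741/2)x^3 + (10171/4)x^2 + (8737/8)x + 3279/16
each image's coordinates form column j of the matrix


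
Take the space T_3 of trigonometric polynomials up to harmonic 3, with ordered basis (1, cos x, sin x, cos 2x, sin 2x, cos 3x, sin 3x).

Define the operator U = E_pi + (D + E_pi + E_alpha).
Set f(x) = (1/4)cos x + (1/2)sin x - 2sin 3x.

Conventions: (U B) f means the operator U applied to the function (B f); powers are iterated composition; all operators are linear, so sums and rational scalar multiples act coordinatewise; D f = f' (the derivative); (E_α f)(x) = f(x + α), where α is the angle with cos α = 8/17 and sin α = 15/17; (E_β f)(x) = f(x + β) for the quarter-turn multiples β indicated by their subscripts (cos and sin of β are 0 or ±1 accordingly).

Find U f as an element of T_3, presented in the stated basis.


E_pi f = -(1/4)cos x - (1/2)sin x + 2sin 3x
D f = (1/2)cos x - (1/4)sin x - 6cos 3x
E_pi f = -(1/4)cos x - (1/2)sin x + 2sin 3x
E_alpha f = (19/34)cos x + (1/68)sin x + (990/4913)cos 3x + (9776/4913)sin 3x
(D + E_pi + E_alpha) f = (55/68)cos x - (25/34)sin x - (28488/4913)cos 3x + (19602/4913)sin 3x
(E_pi + (D + E_pi + E_alpha)) f = (19/34)cos x - (21/17)sin x - (28488/4913)cos 3x + (29428/4913)sin 3x

the result is g(x) = (19/34)cos x - (21/17)sin x - (28488/4913)cos 3x + (29428/4913)sin 3x


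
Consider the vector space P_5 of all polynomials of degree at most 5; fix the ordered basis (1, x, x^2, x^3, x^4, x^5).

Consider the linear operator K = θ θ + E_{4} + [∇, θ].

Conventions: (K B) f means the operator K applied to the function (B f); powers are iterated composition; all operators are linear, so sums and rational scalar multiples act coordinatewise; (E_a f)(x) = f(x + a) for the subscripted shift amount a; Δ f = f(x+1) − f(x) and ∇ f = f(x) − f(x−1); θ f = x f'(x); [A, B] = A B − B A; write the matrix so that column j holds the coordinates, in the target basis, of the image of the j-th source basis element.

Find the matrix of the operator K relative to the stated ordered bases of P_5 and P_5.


image of 1: 1
image of x: 2x + 5
image of x^2: 5x^2 + 10x + 14
image of x^3: 10x^3 + 15x^2 + 42x + 67
image of x^4: 17x^4 + 20x^3 + 84x^2 + 268x + 252
image of x^5: 26x^5 + 25x^4 + 140x^3 + 670x^2 + 1260x + 1029
each image's coordinates form column j of the matrix

the matrix is [[1, 5, 14, 67, 252, 1029]; [0, 2, 10, 42, 268, 1260]; [0, 0, 5, 15, 84, 670]; [0, 0, 0, 10, 20, 140]; [0, 0, 0, 0, 17, 25]; [0, 0, 0, 0, 0, 26]] (rows listed top to bottom)


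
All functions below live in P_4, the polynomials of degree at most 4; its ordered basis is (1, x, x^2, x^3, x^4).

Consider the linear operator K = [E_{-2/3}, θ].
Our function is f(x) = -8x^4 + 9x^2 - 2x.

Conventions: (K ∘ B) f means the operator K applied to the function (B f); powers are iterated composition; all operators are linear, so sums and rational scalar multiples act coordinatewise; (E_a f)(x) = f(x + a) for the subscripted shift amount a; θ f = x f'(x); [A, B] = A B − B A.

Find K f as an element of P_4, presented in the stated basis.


θ f = -32x^4 + 18x^2 - 2x
E_{-2/3} θ f = -32x^4 + (256/3)x^3 - (202/3)x^2 + (322/27)x + 244/81
E_{-2/3} f = -8x^4 + (64/3)x^3 - (37/3)x^2 - (122/27)x + 304/81
θ E_{-2/3} f = -32x^4 + 64x^3 - (74/3)x^2 - (122/27)x
[E_{-2/3}, θ] f = (64/3)x^3 - (128/3)x^2 + (148/9)x + 244/81

the result is g(x) = (64/3)x^3 - (128/3)x^2 + (148/9)x + 244/81


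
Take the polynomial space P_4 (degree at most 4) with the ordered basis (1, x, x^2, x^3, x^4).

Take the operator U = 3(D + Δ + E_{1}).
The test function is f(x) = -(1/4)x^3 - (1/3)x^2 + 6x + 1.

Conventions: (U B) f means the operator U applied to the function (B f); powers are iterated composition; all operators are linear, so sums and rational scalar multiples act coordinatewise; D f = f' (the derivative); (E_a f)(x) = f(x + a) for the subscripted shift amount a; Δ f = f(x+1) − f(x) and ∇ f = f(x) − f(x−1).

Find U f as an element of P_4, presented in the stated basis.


g(x) = -(3/4)x^3 - (31/4)x^2 + (15/2)x + 107/2

D f = -(3/4)x^2 - (2/3)x + 6
Δ f = -(3/4)x^2 - (17/12)x + 65/12
E_{1} f = -(1/4)x^3 - (13/12)x^2 + (55/12)x + 77/12
(D + Δ + E_{1}) f = -(1/4)x^3 - (31/12)x^2 + (5/2)x + 107/6
(3(D + Δ + E_{1})) f = -(3/4)x^3 - (31/4)x^2 + (15/2)x + 107/2


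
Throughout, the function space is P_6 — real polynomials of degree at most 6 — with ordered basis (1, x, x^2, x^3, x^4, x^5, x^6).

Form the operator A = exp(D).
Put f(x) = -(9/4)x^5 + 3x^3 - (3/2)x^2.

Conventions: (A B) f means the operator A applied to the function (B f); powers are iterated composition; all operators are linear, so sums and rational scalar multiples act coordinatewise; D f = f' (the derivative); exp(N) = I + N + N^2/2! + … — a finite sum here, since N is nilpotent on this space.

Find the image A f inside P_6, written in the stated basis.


order-1 term: -(45/4)x^4 + 9x^2 - 3x
order-2 term: -(45/2)x^3 + 9x - 3/2
order-3 term: -(45/2)x^2 + 3
order-4 term: -(45/4)x
order-5 term: -9/4
the series for exp(D) f terminates at order 5
exp(D) f = -(9/4)x^5 - (45/4)x^4 - (39/2)x^3 - 15x^2 - (21/4)x - 3/4

g(x) = -(9/4)x^5 - (45/4)x^4 - (39/2)x^3 - 15x^2 - (21/4)x - 3/4


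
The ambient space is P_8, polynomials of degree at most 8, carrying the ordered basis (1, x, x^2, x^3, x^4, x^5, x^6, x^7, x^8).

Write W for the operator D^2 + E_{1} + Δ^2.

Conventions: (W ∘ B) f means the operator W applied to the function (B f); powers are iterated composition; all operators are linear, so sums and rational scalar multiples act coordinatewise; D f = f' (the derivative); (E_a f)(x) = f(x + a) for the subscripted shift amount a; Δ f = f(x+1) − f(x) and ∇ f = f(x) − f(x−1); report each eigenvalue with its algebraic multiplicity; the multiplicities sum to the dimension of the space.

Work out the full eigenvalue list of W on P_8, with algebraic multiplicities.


image of 1: 1
image of x: x + 1
image of x^2: x^2 + 2x + 5
image of x^3: x^3 + 3x^2 + 15x + 7
image of x^4: x^4 + 4x^3 + 30x^2 + 28x + 15
image of x^5: x^5 + 5x^4 + 50x^3 + 70x^2 + 75x + 31
image of x^6: x^6 + 6x^5 + 75x^4 + 140x^3 + 225x^2 + 186x + 63
image of x^7: x^7 + 7x^6 + 105x^5 + 245x^4 + 525x^3 + 651x^2 + 441x + 127
image of x^8: x^8 + 8x^7 + 140x^6 + 392x^5 + 1050x^4 + 1736x^3 + 1764x^2 + 1016x + 255
the matrix is upper triangular; its diagonal is (1, 1, 1, 1, 1, 1, 1, 1, 1)
for a triangular matrix the eigenvalues are the diagonal entries, with algebraic multiplicity their repetition count

λ = 1 (multiplicity 9)


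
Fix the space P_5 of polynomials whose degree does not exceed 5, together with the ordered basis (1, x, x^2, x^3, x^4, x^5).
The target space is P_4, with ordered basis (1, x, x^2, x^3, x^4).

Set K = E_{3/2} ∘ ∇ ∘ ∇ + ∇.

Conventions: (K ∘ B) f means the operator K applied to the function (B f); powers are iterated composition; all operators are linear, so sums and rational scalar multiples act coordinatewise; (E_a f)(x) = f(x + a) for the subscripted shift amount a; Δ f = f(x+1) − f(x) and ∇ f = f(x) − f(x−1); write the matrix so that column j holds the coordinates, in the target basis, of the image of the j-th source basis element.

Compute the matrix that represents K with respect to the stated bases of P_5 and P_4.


the matrix is [[0, 1, 1, 4, 4, 17/2]; [0, 0, 2, 3, 16, 20]; [0, 0, 0, 3, 6, 40]; [0, 0, 0, 0, 4, 10]; [0, 0, 0, 0, 0, 5]] (rows listed top to bottom)

image of 1: 0
image of x: 1
image of x^2: 2x + 1
image of x^3: 3x^2 + 3x + 4
image of x^4: 4x^3 + 6x^2 + 16x + 4
image of x^5: 5x^4 + 10x^3 + 40x^2 + 20x + 17/2
each image's coordinates form column j of the matrix


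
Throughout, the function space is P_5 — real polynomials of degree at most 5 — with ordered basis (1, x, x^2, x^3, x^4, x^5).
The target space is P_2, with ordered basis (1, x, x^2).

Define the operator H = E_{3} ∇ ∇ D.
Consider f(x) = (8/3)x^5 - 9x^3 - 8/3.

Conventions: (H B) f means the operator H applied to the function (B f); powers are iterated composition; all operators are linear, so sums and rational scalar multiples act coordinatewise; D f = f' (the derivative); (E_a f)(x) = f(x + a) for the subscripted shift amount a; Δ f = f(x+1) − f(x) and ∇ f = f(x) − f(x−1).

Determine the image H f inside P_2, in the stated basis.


g(x) = 160x^2 + 640x + 1838/3

D f = (40/3)x^4 - 27x^2
∇ D f = (160/3)x^3 - 80x^2 - (2/3)x + 41/3
∇ ∇ D f = 160x^2 - 320x + 398/3
E_{3} (∇ ∇ D) f = 160x^2 + 640x + 1838/3


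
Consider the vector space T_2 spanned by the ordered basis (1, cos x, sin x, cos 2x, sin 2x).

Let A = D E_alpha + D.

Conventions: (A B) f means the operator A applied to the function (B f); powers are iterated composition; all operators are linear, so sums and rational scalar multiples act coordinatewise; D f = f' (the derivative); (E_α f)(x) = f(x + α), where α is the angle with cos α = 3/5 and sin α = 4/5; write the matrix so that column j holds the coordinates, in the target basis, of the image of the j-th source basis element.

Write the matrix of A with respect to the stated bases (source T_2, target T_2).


image of 1: 0
image of cos x: -(4/5)cos x - (8/5)sin x
image of sin x: (8/5)cos x - (4/5)sin x
image of cos 2x: -(48/25)cos 2x - (36/25)sin 2x
image of sin 2x: (36/25)cos 2x - (48/25)sin 2x
each image's coordinates form column j of the matrix

the matrix is [[0, 0, 0, 0, 0]; [0, -4/5, 8/5, 0, 0]; [0, -8/5, -4/5, 0, 0]; [0, 0, 0, -48/25, 36/25]; [0, 0, 0, -36/25, -48/25]] (rows listed top to bottom)


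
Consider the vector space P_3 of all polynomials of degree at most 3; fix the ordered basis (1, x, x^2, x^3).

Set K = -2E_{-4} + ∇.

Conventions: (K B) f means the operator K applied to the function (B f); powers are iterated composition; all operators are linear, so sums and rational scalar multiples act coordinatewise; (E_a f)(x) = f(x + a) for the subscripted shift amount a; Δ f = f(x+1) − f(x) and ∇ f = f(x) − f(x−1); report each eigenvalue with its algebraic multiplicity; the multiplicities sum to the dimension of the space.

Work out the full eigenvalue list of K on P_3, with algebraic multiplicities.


λ = -2 (multiplicity 4)

image of 1: -2
image of x: -2x + 9
image of x^2: -2x^2 + 18x - 33
image of x^3: -2x^3 + 27x^2 - 99x + 129
the matrix is upper triangular; its diagonal is (-2, -2, -2, -2)
for a triangular matrix the eigenvalues are the diagonal entries, with algebraic multiplicity their repetition count


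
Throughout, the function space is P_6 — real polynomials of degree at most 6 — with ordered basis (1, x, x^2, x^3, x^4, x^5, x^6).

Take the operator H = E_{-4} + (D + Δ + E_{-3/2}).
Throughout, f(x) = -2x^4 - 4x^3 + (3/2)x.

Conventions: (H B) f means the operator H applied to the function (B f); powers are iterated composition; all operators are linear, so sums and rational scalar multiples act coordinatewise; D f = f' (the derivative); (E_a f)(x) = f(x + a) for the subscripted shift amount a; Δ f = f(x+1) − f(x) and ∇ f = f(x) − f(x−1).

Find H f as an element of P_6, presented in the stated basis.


the result is g(x) = -4x^4 + 20x^3 - 189x^2 + 303x - 2111/8

E_{-4} f = -2x^4 + 28x^3 - 144x^2 + (643/2)x - 262
D f = -8x^3 - 12x^2 + 3/2
Δ f = -8x^3 - 24x^2 - 20x - 9/2
E_{-3/2} f = -2x^4 + 8x^3 - 9x^2 + (3/2)x + 9/8
(D + Δ + E_{-3/2}) f = -2x^4 - 8x^3 - 45x^2 - (37/2)x - 15/8
(E_{-4} + (D + Δ + E_{-3/2})) f = -4x^4 + 20x^3 - 189x^2 + 303x - 2111/8


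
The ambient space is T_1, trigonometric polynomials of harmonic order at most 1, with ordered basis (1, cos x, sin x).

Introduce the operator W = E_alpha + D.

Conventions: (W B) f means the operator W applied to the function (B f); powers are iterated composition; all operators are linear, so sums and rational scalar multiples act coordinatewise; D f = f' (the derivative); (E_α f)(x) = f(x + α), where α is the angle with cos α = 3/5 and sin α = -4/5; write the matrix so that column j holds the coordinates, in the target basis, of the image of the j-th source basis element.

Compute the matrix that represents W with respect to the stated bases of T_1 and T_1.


image of 1: 1
image of cos x: (3/5)cos x - (1/5)sin x
image of sin x: (1/5)cos x + (3/5)sin x
each image's coordinates form column j of the matrix

the matrix is [[1, 0, 0]; [0, 3/5, 1/5]; [0, -1/5, 3/5]] (rows listed top to bottom)


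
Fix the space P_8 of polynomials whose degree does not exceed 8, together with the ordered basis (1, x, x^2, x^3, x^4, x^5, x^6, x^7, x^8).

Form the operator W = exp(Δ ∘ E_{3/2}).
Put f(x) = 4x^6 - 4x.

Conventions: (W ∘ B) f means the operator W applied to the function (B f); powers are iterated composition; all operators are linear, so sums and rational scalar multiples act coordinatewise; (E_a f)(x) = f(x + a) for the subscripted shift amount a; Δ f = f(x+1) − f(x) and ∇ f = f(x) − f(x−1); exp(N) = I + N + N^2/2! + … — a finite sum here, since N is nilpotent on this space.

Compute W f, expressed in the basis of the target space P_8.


the result is g(x) = 4x^6 + 24x^5 + 300x^4 + 2020x^3 + 9360x^2 + (55363/2)x + 38995

order-1 term: 24x^5 + 240x^4 + 980x^3 + 2040x^2 + (4323/2)x + 927
order-2 term: 60x^4 + 960x^3 + 5820x^2 + 15840x + 16324
order-3 term: 80x^3 + 1440x^2 + 8700x + 17640
order-4 term: 60x^2 + 960x + 3860
order-5 term: 24x + 240
order-6 term: 4
the series for exp(Δ ∘ E_{3/2}) f terminates at order 6
exp(Δ ∘ E_{3/2}) f = 4x^6 + 24x^5 + 300x^4 + 2020x^3 + 9360x^2 + (55363/2)x + 38995


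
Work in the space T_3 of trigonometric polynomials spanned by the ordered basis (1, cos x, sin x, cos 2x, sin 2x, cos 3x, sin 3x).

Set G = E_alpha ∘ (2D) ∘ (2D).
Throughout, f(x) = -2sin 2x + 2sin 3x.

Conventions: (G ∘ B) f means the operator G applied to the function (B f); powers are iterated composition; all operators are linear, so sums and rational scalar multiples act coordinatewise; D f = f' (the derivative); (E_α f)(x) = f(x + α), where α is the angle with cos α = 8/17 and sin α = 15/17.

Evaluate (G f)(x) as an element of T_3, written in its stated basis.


D f = -4cos 2x + 6cos 3x
(2D) f = -8cos 2x + 12cos 3x
D (2D) f = 16sin 2x - 36sin 3x
(2D) (2D) f = 32sin 2x - 72sin 3x
E_alpha (2D) (2D) f = (7680/289)cos 2x - (5152/289)sin 2x + (35640/4913)cos 3x + (351936/4913)sin 3x

the result is g(x) = (7680/289)cos 2x - (5152/289)sin 2x + (35640/4913)cos 3x + (351936/4913)sin 3x


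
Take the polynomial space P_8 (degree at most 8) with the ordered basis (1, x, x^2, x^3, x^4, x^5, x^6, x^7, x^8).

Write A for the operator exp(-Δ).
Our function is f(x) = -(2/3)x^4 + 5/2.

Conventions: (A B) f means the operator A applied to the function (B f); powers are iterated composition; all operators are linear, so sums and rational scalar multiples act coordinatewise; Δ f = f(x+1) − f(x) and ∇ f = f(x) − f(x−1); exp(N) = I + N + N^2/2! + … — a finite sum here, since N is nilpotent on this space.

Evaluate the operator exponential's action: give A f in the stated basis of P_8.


order-1 term: (8/3)x^3 + 4x^2 + (8/3)x + 2/3
order-2 term: -4x^2 - 8x - 14/3
order-3 term: (8/3)x + 4
order-4 term: -2/3
the series for exp(-Δ) f terminates at order 4
exp(-Δ) f = -(2/3)x^4 + (8/3)x^3 - (8/3)x + 11/6

g(x) = -(2/3)x^4 + (8/3)x^3 - (8/3)x + 11/6


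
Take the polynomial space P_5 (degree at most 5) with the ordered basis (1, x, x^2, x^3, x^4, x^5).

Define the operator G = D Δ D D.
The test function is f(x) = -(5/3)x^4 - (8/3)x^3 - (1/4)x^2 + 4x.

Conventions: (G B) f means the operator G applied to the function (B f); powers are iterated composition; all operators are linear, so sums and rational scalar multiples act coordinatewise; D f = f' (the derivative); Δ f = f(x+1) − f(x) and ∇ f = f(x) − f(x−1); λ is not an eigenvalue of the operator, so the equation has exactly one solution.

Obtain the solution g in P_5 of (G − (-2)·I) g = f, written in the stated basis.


write g with unknown coordinates in the stated basis and equate coefficients in (G − (-2)·I) g = f
solving from the highest basis element down gives g = -(5/6)x^4 - (4/3)x^3 - (1/8)x^2 + 2x + 10
check: G g = -20
so G g − (-2)·g = -(5/3)x^4 - (8/3)x^3 - (1/4)x^2 + 4x = f ✓

the result is g(x) = -(5/6)x^4 - (4/3)x^3 - (1/8)x^2 + 2x + 10


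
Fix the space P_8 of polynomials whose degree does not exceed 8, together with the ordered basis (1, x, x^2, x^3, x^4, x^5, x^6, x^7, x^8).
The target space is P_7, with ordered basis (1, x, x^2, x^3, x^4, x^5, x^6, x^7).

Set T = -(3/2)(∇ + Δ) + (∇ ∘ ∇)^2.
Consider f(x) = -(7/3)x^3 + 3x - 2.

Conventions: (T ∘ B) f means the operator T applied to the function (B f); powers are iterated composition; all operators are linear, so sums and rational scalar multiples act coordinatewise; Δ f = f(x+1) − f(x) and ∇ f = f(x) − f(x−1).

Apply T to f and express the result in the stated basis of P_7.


∇ f = -7x^2 + 7x + 2/3
Δ f = -7x^2 - 7x + 2/3
(∇ + Δ) f = -14x^2 + 4/3
(-(3/2)(∇ + Δ)) f = 21x^2 - 2
∇ f = -7x^2 + 7x + 2/3
∇ ∇ f = -14x + 14
∇ (∇ ∘ ∇) f = -14
∇ ∇ (∇ ∘ ∇) f = 0
(-(3/2)(∇ + Δ) + (∇ ∘ ∇)^2) f = 21x^2 - 2

the result is g(x) = 21x^2 - 2


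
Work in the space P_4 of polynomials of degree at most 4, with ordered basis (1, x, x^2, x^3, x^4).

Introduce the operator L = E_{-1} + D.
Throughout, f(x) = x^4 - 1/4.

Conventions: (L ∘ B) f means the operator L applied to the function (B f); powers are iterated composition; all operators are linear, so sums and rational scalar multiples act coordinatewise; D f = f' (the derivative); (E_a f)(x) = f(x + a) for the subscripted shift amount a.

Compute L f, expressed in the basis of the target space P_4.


the result is g(x) = x^4 + 6x^2 - 4x + 3/4

E_{-1} f = x^4 - 4x^3 + 6x^2 - 4x + 3/4
D f = 4x^3
(E_{-1} + D) f = x^4 + 6x^2 - 4x + 3/4


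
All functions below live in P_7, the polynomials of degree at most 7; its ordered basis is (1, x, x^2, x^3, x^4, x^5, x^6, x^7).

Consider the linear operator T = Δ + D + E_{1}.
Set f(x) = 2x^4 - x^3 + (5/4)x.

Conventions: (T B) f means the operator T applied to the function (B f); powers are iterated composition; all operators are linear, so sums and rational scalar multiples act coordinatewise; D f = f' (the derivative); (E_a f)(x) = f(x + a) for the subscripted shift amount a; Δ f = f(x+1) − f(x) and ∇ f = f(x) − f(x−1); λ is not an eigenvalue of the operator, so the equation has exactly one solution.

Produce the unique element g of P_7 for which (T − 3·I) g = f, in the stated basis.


g(x) = -x^4 - (11/2)x^3 - (123/4)x^2 - (907/8)x - 3317/16

write g with unknown coordinates in the stated basis and equate coefficients in (T − 3·I) g = f
solving from the highest basis element down gives g = -x^4 - (11/2)x^3 - (123/4)x^2 - (907/8)x - 3317/16
check: T g = -x^4 - (35/2)x^3 - (369/4)x^2 - (2711/8)x - 9951/16
so T g − 3·g = 2x^4 - x^3 + (5/4)x = f ✓


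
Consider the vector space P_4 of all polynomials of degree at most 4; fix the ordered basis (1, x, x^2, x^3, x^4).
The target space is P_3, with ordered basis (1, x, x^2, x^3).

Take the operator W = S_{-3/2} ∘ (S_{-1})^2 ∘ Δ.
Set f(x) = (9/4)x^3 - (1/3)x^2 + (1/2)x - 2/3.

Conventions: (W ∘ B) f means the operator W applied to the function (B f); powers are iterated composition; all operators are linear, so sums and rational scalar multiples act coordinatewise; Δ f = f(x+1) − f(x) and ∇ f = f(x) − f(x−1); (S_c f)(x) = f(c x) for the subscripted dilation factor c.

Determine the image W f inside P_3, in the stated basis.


the image equals g(x) = (243/16)x^2 - (73/8)x + 29/12

Δ f = (27/4)x^2 + (73/12)x + 29/12
S_{-1} Δ f = (27/4)x^2 - (73/12)x + 29/12
S_{-1} S_{-1} Δ f = (27/4)x^2 + (73/12)x + 29/12
S_{-3/2} (S_{-1})^2 Δ f = (243/16)x^2 - (73/8)x + 29/12


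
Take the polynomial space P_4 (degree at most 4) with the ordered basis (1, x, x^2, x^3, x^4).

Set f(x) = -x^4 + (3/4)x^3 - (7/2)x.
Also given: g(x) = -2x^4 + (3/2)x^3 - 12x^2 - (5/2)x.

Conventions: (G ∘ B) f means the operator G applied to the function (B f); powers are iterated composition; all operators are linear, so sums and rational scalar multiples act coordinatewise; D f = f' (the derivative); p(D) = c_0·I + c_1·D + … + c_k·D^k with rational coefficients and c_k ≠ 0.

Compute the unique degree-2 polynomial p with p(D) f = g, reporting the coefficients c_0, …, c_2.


p(D) = 2·I + D^2, i.e. c_0 = 2, c_1 = 0, c_2 = 1

D^0 f = -x^4 + (3/4)x^3 - (7/2)x
D^1 f = -4x^3 + (9/4)x^2 - 7/2
D^2 f = -12x^2 + (9/2)x
matching coefficients of g against c_0 f + c_1 Df + … from the top degree down determines the c_i
solution: c_0 = 2, c_1 = 0, c_2 = 1


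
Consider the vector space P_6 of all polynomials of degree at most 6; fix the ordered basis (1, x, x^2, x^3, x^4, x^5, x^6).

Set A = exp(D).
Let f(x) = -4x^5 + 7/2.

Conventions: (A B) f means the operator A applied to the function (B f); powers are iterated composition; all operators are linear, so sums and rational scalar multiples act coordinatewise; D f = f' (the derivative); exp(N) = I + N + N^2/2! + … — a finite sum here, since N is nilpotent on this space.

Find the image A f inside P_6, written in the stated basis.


g(x) = -4x^5 - 20x^4 - 40x^3 - 40x^2 - 20x - 1/2

order-1 term: -20x^4
order-2 term: -40x^3
order-3 term: -40x^2
order-4 term: -20x
order-5 term: -4
the series for exp(D) f terminates at order 5
exp(D) f = -4x^5 - 20x^4 - 40x^3 - 40x^2 - 20x - 1/2


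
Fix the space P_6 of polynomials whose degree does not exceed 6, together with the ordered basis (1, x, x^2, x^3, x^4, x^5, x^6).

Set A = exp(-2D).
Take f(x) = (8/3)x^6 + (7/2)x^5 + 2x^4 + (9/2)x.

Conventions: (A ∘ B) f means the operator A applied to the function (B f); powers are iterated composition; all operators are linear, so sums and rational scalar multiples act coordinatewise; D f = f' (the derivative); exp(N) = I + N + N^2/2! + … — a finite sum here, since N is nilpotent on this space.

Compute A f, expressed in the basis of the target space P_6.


g(x) = (8/3)x^6 - (57/2)x^5 + 127x^4 - (908/3)x^3 + 408x^2 - (583/2)x + 245/3

order-1 term: -32x^5 - 35x^4 - 16x^3 - 9
order-2 term: 160x^4 + 140x^3 + 48x^2
order-3 term: -(1280/3)x^3 - 280x^2 - 64x
order-4 term: 640x^2 + 280x + 32
order-5 term: -512x - 112
order-6 term: 512/3
the series for exp(-2D) f terminates at order 6
exp(-2D) f = (8/3)x^6 - (57/2)x^5 + 127x^4 - (908/3)x^3 + 408x^2 - (583/2)x + 245/3


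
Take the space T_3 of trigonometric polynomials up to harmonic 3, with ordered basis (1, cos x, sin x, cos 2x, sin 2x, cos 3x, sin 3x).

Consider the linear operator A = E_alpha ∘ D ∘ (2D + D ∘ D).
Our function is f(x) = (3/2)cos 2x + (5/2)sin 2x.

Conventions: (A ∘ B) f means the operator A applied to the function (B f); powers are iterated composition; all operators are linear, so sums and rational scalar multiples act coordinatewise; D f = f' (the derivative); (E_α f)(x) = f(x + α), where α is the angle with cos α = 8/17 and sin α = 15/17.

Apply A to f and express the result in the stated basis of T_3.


the result is g(x) = (3232/289)cos 2x + (8968/289)sin 2x

D f = 5cos 2x - 3sin 2x
(2D) f = 10cos 2x - 6sin 2x
D f = 5cos 2x - 3sin 2x
D D f = -6cos 2x - 10sin 2x
(2D + D ∘ D) f = 4cos 2x - 16sin 2x
D (2D + D ∘ D) f = -32cos 2x - 8sin 2x
E_alpha D (2D + D ∘ D) f = (3232/289)cos 2x + (8968/289)sin 2x


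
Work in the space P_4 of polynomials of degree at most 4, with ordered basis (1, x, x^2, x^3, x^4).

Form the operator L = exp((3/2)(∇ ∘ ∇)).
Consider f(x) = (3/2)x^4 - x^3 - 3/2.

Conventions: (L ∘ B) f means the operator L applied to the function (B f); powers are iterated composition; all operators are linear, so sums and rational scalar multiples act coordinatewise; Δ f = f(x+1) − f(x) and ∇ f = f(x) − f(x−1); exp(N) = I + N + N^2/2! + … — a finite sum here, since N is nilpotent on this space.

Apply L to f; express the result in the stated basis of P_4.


order-1 term: 27x^2 - 63x + 81/2
order-2 term: 81/2
the series for exp((3/2)(∇ ∘ ∇)) f terminates at order 2
exp((3/2)(∇ ∘ ∇)) f = (3/2)x^4 - x^3 + 27x^2 - 63x + 159/2

the result is g(x) = (3/2)x^4 - x^3 + 27x^2 - 63x + 159/2


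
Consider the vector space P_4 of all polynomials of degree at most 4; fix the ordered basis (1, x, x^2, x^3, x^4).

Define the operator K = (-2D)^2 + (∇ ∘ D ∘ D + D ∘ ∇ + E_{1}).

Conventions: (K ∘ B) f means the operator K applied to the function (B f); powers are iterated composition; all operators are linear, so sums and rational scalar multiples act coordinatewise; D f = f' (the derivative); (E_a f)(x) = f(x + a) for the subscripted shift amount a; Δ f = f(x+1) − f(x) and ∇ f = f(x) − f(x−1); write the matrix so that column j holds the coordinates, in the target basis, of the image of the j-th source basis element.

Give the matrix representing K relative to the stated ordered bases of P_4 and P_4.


the matrix is [[1, 1, 11, 4, -7]; [0, 1, 2, 33, 16]; [0, 0, 1, 3, 66]; [0, 0, 0, 1, 4]; [0, 0, 0, 0, 1]] (rows listed top to bottom)

image of 1: 1
image of x: x + 1
image of x^2: x^2 + 2x + 11
image of x^3: x^3 + 3x^2 + 33x + 4
image of x^4: x^4 + 4x^3 + 66x^2 + 16x - 7
each image's coordinates form column j of the matrix


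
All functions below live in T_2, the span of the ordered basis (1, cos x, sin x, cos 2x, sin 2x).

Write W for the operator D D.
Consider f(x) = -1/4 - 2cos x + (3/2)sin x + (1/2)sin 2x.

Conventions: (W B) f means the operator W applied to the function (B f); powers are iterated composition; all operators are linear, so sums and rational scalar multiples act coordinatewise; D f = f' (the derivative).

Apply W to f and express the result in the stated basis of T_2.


g(x) = 2cos x - (3/2)sin x - 2sin 2x

D f = (3/2)cos x + 2sin x + cos 2x
D D f = 2cos x - (3/2)sin x - 2sin 2x


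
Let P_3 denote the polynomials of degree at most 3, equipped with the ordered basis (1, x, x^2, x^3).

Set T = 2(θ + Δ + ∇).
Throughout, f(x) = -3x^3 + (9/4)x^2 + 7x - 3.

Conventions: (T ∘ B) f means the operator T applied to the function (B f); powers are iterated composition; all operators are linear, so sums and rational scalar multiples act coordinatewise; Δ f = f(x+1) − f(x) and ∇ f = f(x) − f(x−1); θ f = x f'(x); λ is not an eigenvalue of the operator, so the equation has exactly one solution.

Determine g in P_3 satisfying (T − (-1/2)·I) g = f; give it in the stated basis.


write g with unknown coordinates in the stated basis and equate coefficients in (T − (-1/2)·I) g = f
solving from the highest basis element down gives g = -(6/13)x^3 + (45/26)x^2 - (178/65)x + 98/5
check: T g = -(36/13)x^3 + (18/13)x^2 + (544/65)x - 64/5
so T g − (-1/2)·g = -3x^3 + (9/4)x^2 + 7x - 3 = f ✓

the result is g(x) = -(6/13)x^3 + (45/26)x^2 - (178/65)x + 98/5


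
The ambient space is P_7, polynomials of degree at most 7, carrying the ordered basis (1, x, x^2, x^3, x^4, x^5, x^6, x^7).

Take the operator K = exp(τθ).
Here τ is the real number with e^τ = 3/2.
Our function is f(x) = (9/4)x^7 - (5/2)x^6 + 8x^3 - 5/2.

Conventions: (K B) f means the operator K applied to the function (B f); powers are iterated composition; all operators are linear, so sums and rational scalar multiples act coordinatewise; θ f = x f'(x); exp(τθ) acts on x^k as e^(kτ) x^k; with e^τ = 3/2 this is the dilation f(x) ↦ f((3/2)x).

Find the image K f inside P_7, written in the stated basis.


g(x) = (19683/512)x^7 - (3645/128)x^6 + 27x^3 - 5/2

exp(τθ) x^k = e^(kτ) x^k; with e^τ = 3/2 this sends x^k to (3/2)^k x^k
x^3 ↦ 27/8 x^3
x^6 ↦ 729/64 x^6
x^7 ↦ 2187/128 x^7
applying this coordinatewise to f: exp(τθ) f = (19683/512)x^7 - (3645/128)x^6 + 27x^3 - 5/2


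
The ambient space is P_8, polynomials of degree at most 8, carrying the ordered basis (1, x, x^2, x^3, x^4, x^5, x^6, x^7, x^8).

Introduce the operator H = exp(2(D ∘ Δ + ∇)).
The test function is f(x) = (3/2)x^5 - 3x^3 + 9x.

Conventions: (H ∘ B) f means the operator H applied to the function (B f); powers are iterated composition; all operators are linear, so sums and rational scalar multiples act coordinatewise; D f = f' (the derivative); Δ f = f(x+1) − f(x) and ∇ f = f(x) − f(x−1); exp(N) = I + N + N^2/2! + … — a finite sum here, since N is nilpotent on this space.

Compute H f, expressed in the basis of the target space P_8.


order-1 term: 15x^4 + 30x^3 + 102x^2 + 27x + 12
order-2 term: 60x^3 + 180x^2 + 534x + 294
order-3 term: 120x^2 + 360x + 636
order-4 term: 120x + 240
order-5 term: 48
the series for exp(2(D ∘ Δ + ∇)) f terminates at order 5
exp(2(D ∘ Δ + ∇)) f = (3/2)x^5 + 15x^4 + 87x^3 + 402x^2 + 1050x + 1230

the image equals g(x) = (3/2)x^5 + 15x^4 + 87x^3 + 402x^2 + 1050x + 1230
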